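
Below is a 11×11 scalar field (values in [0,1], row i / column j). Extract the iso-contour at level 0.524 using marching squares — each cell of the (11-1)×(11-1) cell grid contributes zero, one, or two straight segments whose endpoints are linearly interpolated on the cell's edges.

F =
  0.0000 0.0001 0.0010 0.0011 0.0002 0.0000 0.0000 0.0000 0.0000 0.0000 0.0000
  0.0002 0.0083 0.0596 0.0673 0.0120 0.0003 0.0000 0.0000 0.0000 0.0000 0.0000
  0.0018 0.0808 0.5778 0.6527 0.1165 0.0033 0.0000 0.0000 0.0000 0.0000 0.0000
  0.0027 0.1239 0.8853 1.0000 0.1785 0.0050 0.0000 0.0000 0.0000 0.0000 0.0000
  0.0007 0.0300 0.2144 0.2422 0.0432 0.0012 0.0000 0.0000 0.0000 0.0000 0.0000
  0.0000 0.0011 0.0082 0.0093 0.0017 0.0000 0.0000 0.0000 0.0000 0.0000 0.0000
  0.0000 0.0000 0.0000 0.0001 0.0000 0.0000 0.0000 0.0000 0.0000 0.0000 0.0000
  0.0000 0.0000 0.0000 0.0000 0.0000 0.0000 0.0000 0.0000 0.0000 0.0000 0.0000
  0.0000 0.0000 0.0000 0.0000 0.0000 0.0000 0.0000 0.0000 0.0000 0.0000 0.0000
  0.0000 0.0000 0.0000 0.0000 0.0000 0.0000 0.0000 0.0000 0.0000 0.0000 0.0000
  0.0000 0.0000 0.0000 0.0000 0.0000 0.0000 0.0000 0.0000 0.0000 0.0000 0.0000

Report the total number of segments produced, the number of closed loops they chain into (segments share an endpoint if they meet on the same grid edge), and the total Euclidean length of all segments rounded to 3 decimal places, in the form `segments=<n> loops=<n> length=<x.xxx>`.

cell (1,1): code 0100 → (1.896,2.000)–(2.000,1.892)
cell (1,2): code 1100 → (1.780,3.000)–(1.896,2.000)
cell (1,3): code 1000 → (2.000,3.240)–(1.780,3.000)
cell (2,1): code 0110 → (2.000,1.892)–(3.000,1.525)
cell (2,3): code 1001 → (3.000,3.579)–(2.000,3.240)
cell (3,1): code 0010 → (3.000,1.525)–(3.539,2.000)
cell (3,2): code 0011 → (3.539,2.000)–(3.628,3.000)
cell (3,3): code 0001 → (3.628,3.000)–(3.000,3.579)
total: 8 segments, chained into 1 closed loop(s), length Σ = 6.179524

segments=8 loops=1 length=6.180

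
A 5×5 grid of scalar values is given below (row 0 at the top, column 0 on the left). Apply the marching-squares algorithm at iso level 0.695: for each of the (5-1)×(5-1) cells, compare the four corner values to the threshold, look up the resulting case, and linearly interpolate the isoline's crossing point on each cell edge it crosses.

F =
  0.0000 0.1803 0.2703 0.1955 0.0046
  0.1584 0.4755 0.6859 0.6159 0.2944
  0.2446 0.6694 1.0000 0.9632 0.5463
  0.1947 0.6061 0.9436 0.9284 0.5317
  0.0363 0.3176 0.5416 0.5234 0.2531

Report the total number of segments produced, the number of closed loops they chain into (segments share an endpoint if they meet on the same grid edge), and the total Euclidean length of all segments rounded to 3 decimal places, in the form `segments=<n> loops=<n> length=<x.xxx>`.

segments=8 loops=1 length=8.169

cell (1,1): code 0100 → (1.029,2.000)–(2.000,1.077)
cell (1,2): code 1100 → (1.228,3.000)–(1.029,2.000)
cell (1,3): code 1000 → (2.000,3.643)–(1.228,3.000)
cell (2,1): code 0110 → (2.000,1.077)–(3.000,1.263)
cell (2,3): code 1001 → (3.000,3.588)–(2.000,3.643)
cell (3,1): code 0010 → (3.000,1.263)–(3.618,2.000)
cell (3,2): code 0011 → (3.618,2.000)–(3.576,3.000)
cell (3,3): code 0001 → (3.576,3.000)–(3.000,3.588)
total: 8 segments, chained into 1 closed loop(s), length Σ = 8.168960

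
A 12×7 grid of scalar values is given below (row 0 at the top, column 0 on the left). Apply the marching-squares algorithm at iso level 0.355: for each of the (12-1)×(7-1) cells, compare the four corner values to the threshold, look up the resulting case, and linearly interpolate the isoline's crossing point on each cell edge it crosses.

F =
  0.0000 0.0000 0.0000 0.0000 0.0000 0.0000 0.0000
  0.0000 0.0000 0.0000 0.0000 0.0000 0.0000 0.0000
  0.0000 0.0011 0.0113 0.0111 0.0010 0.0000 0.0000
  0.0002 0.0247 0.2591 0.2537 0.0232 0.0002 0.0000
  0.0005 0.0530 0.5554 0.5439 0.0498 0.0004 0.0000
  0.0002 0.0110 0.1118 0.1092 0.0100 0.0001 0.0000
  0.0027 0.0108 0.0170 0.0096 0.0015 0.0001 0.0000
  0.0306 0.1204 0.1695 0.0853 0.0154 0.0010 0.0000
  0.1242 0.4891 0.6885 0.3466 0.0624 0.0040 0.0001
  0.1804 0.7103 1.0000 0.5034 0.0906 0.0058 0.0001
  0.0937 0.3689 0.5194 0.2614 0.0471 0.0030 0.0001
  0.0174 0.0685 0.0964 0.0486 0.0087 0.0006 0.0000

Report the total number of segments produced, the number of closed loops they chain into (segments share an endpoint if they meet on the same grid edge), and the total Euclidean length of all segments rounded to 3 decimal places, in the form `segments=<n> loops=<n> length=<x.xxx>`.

cell (3,1): code 0100 → (3.324,2.000)–(4.000,1.601)
cell (3,2): code 1100 → (3.349,3.000)–(3.324,2.000)
cell (3,3): code 1000 → (4.000,3.382)–(3.349,3.000)
cell (4,1): code 0010 → (4.000,1.601)–(4.452,2.000)
cell (4,2): code 0011 → (4.452,2.000)–(4.435,3.000)
cell (4,3): code 0001 → (4.435,3.000)–(4.000,3.382)
cell (7,0): code 0100 → (7.636,1.000)–(8.000,0.633)
cell (7,1): code 1100 → (7.357,2.000)–(7.636,1.000)
cell (7,2): code 1000 → (8.000,2.975)–(7.357,2.000)
cell (8,0): code 0110 → (8.000,0.633)–(9.000,0.329)
cell (8,2): code 1101 → (8.054,3.000)–(8.000,2.975)
cell (8,3): code 1000 → (9.000,3.359)–(8.054,3.000)
cell (9,0): code 0110 → (9.000,0.329)–(10.000,0.949)
cell (9,2): code 1011 → (10.000,2.637)–(9.613,3.000)
cell (9,3): code 0001 → (9.613,3.000)–(9.000,3.359)
cell (10,0): code 0010 → (10.000,0.949)–(10.046,1.000)
cell (10,1): code 0011 → (10.046,1.000)–(10.389,2.000)
cell (10,2): code 0001 → (10.389,2.000)–(10.000,2.637)
total: 18 segments, chained into 2 closed loop(s), length Σ = 13.851133

segments=18 loops=2 length=13.851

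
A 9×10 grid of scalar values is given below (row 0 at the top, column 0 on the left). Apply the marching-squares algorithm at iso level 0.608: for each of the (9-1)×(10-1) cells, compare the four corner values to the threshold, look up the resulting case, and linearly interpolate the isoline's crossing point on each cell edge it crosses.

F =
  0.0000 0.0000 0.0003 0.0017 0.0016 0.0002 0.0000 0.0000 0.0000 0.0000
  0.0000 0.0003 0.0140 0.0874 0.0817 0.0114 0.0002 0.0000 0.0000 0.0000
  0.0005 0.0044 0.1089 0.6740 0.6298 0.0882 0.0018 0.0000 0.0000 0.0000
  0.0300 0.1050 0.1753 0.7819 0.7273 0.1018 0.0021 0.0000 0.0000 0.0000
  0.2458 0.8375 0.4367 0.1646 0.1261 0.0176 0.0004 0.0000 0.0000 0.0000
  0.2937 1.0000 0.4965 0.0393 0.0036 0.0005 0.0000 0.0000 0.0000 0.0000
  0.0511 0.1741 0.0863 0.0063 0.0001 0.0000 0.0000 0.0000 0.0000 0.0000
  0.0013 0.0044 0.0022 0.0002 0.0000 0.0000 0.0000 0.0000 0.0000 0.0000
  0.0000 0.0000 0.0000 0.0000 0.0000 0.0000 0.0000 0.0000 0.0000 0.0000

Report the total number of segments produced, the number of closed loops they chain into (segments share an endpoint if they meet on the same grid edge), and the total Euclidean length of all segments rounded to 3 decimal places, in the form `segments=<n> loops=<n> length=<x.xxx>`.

cell (1,2): code 0100 → (1.887,3.000)–(2.000,2.883)
cell (1,3): code 1100 → (1.960,4.000)–(1.887,3.000)
cell (1,4): code 1000 → (2.000,4.040)–(1.960,4.000)
cell (2,2): code 0110 → (2.000,2.883)–(3.000,2.713)
cell (2,4): code 1001 → (3.000,4.191)–(2.000,4.040)
cell (3,0): code 0100 → (3.687,1.000)–(4.000,0.612)
cell (3,1): code 1000 → (4.000,1.573)–(3.687,1.000)
cell (3,2): code 0010 → (3.000,2.713)–(3.282,3.000)
cell (3,3): code 0011 → (3.282,3.000)–(3.198,4.000)
cell (3,4): code 0001 → (3.198,4.000)–(3.000,4.191)
cell (4,0): code 0110 → (4.000,0.612)–(5.000,0.445)
cell (4,1): code 1001 → (5.000,1.779)–(4.000,1.573)
cell (5,0): code 0010 → (5.000,0.445)–(5.475,1.000)
cell (5,1): code 0001 → (5.475,1.000)–(5.000,1.779)
total: 14 segments, chained into 2 closed loop(s), length Σ = 9.755888

segments=14 loops=2 length=9.756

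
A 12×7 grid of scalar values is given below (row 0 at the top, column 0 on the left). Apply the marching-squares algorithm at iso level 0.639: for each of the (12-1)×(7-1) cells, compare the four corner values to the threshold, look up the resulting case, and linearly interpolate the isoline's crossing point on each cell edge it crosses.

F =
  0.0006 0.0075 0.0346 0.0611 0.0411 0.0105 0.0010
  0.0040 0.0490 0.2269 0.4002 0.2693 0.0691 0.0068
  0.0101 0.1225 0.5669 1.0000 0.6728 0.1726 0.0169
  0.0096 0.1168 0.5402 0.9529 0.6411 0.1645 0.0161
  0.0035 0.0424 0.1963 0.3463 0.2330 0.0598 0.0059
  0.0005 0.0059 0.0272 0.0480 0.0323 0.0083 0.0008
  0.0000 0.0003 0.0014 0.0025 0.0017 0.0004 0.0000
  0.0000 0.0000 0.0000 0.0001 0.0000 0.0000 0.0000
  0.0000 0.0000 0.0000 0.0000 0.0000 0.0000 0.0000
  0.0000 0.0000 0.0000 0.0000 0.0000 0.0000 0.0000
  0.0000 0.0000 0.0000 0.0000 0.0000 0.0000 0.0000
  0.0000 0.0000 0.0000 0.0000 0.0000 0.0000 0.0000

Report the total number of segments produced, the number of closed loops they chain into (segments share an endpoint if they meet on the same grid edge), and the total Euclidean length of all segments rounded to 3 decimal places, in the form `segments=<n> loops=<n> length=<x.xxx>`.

cell (1,2): code 0100 → (1.398,3.000)–(2.000,2.166)
cell (1,3): code 1100 → (1.916,4.000)–(1.398,3.000)
cell (1,4): code 1000 → (2.000,4.068)–(1.916,4.000)
cell (2,2): code 0110 → (2.000,2.166)–(3.000,2.239)
cell (2,4): code 1001 → (3.000,4.004)–(2.000,4.068)
cell (3,2): code 0010 → (3.000,2.239)–(3.517,3.000)
cell (3,3): code 0011 → (3.517,3.000)–(3.005,4.000)
cell (3,4): code 0001 → (3.005,4.000)–(3.000,4.004)
total: 8 segments, chained into 1 closed loop(s), length Σ = 6.316946

segments=8 loops=1 length=6.317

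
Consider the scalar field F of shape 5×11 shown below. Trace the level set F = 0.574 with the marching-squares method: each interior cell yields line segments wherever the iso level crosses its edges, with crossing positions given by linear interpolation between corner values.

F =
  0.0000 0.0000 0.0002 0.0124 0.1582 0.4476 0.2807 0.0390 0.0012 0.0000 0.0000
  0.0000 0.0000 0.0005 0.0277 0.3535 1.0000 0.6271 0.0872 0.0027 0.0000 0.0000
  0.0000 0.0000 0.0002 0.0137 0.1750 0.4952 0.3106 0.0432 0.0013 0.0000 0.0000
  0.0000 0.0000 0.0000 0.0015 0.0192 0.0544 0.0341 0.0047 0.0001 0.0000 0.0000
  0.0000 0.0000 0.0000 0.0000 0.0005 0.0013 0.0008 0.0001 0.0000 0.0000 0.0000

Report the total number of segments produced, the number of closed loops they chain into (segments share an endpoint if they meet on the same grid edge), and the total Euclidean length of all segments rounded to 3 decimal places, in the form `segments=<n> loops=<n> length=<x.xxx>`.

segments=6 loops=1 length=4.844

cell (0,4): code 0100 → (0.229,5.000)–(1.000,4.341)
cell (0,5): code 1100 → (0.847,6.000)–(0.229,5.000)
cell (0,6): code 1000 → (1.000,6.098)–(0.847,6.000)
cell (1,4): code 0010 → (1.000,4.341)–(1.844,5.000)
cell (1,5): code 0011 → (1.844,5.000)–(1.168,6.000)
cell (1,6): code 0001 → (1.168,6.000)–(1.000,6.098)
total: 6 segments, chained into 1 closed loop(s), length Σ = 4.844256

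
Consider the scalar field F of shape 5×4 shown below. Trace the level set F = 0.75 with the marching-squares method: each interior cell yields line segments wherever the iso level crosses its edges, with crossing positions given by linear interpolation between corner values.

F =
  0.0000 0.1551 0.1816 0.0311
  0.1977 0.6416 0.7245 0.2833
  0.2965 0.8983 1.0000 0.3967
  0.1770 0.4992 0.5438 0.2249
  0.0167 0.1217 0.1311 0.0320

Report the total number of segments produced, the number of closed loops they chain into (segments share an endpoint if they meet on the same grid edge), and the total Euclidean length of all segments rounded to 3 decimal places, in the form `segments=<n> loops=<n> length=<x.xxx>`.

cell (1,0): code 0100 → (1.422,1.000)–(2.000,0.754)
cell (1,1): code 1100 → (1.093,2.000)–(1.422,1.000)
cell (1,2): code 1000 → (2.000,2.414)–(1.093,2.000)
cell (2,0): code 0010 → (2.000,0.754)–(2.372,1.000)
cell (2,1): code 0011 → (2.372,1.000)–(2.548,2.000)
cell (2,2): code 0001 → (2.548,2.000)–(2.000,2.414)
total: 6 segments, chained into 1 closed loop(s), length Σ = 4.826974

segments=6 loops=1 length=4.827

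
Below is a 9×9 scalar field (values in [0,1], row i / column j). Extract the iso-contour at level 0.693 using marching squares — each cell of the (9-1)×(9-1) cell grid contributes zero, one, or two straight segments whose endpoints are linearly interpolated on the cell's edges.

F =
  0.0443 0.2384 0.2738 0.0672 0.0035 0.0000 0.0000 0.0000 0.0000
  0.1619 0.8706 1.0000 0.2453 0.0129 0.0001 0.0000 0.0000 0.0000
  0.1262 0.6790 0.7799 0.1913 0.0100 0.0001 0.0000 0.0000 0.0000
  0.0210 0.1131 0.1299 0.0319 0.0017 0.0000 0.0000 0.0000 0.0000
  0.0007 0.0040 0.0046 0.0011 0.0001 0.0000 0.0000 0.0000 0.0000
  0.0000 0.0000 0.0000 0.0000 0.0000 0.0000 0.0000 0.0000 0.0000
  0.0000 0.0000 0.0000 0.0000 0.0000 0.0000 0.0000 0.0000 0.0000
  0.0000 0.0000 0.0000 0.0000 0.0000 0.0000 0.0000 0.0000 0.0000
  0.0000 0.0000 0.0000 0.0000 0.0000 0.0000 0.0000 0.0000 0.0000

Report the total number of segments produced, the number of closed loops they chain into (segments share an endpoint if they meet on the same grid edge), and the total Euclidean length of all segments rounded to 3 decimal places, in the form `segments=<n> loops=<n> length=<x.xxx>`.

segments=8 loops=1 length=5.194

cell (0,0): code 0100 → (0.719,1.000)–(1.000,0.749)
cell (0,1): code 1100 → (0.577,2.000)–(0.719,1.000)
cell (0,2): code 1000 → (1.000,2.407)–(0.577,2.000)
cell (1,0): code 0010 → (1.000,0.749)–(1.927,1.000)
cell (1,1): code 0111 → (1.927,1.000)–(2.000,1.139)
cell (1,2): code 1001 → (2.000,2.148)–(1.000,2.407)
cell (2,1): code 0010 → (2.000,1.139)–(2.134,2.000)
cell (2,2): code 0001 → (2.134,2.000)–(2.000,2.148)
total: 8 segments, chained into 1 closed loop(s), length Σ = 5.193934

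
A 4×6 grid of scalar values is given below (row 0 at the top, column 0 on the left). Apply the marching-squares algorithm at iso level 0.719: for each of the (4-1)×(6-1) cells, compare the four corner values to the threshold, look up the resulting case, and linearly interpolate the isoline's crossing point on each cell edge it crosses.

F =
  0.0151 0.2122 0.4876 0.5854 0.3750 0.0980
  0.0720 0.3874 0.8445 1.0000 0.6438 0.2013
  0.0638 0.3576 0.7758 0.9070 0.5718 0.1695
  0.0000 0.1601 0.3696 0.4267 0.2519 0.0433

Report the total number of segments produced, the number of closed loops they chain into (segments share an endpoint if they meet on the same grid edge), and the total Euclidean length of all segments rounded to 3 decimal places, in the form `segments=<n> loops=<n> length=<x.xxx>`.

segments=8 loops=1 length=6.483

cell (0,1): code 0100 → (0.648,2.000)–(1.000,1.725)
cell (0,2): code 1100 → (0.322,3.000)–(0.648,2.000)
cell (0,3): code 1000 → (1.000,3.789)–(0.322,3.000)
cell (1,1): code 0110 → (1.000,1.725)–(2.000,1.864)
cell (1,3): code 1001 → (2.000,3.561)–(1.000,3.789)
cell (2,1): code 0010 → (2.000,1.864)–(2.140,2.000)
cell (2,2): code 0011 → (2.140,2.000)–(2.391,3.000)
cell (2,3): code 0001 → (2.391,3.000)–(2.000,3.561)
total: 8 segments, chained into 1 closed loop(s), length Σ = 6.483297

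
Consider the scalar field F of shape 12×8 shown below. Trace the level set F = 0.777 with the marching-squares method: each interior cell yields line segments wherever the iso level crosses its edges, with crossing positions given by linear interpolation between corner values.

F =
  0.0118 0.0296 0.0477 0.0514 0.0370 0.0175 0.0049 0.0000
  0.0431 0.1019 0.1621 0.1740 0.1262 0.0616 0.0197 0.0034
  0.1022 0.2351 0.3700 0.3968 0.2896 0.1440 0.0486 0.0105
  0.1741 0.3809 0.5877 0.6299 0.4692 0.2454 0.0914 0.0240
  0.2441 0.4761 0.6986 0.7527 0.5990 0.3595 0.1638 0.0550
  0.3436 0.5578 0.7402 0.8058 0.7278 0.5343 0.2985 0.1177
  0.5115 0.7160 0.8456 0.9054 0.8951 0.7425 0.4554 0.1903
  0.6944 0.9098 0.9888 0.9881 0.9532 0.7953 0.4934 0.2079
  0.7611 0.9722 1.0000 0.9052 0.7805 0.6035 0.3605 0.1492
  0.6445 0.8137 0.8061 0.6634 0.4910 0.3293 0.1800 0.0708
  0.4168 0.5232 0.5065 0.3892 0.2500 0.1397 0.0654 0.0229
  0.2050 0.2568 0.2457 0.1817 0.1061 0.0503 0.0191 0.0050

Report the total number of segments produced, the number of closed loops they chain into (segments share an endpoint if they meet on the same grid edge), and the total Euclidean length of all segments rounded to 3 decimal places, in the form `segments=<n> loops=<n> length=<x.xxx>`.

cell (4,2): code 0100 → (4.458,3.000)–(5.000,2.561)
cell (4,3): code 1000 → (5.000,3.369)–(4.458,3.000)
cell (5,1): code 0100 → (5.349,2.000)–(6.000,1.471)
cell (5,2): code 1110 → (5.000,2.561)–(5.349,2.000)
cell (5,3): code 1101 → (5.294,4.000)–(5.000,3.369)
cell (5,4): code 1000 → (6.000,4.774)–(5.294,4.000)
cell (6,0): code 0100 → (6.315,1.000)–(7.000,0.383)
cell (6,1): code 1110 → (6.000,1.471)–(6.315,1.000)
cell (6,4): code 1101 → (6.653,5.000)–(6.000,4.774)
cell (6,5): code 1000 → (7.000,5.061)–(6.653,5.000)
cell (7,0): code 0110 → (7.000,0.383)–(8.000,0.075)
cell (7,4): code 1011 → (8.000,4.020)–(7.095,5.000)
cell (7,5): code 0001 → (7.095,5.000)–(7.000,5.061)
cell (8,0): code 0110 → (8.000,0.075)–(9.000,0.783)
cell (8,2): code 1011 → (9.000,2.204)–(8.530,3.000)
cell (8,3): code 0011 → (8.530,3.000)–(8.012,4.000)
cell (8,4): code 0001 → (8.012,4.000)–(8.000,4.020)
cell (9,0): code 0010 → (9.000,0.783)–(9.126,1.000)
cell (9,1): code 0011 → (9.126,1.000)–(9.097,2.000)
cell (9,2): code 0001 → (9.097,2.000)–(9.000,2.204)
total: 20 segments, chained into 1 closed loop(s), length Σ = 14.397834

segments=20 loops=1 length=14.398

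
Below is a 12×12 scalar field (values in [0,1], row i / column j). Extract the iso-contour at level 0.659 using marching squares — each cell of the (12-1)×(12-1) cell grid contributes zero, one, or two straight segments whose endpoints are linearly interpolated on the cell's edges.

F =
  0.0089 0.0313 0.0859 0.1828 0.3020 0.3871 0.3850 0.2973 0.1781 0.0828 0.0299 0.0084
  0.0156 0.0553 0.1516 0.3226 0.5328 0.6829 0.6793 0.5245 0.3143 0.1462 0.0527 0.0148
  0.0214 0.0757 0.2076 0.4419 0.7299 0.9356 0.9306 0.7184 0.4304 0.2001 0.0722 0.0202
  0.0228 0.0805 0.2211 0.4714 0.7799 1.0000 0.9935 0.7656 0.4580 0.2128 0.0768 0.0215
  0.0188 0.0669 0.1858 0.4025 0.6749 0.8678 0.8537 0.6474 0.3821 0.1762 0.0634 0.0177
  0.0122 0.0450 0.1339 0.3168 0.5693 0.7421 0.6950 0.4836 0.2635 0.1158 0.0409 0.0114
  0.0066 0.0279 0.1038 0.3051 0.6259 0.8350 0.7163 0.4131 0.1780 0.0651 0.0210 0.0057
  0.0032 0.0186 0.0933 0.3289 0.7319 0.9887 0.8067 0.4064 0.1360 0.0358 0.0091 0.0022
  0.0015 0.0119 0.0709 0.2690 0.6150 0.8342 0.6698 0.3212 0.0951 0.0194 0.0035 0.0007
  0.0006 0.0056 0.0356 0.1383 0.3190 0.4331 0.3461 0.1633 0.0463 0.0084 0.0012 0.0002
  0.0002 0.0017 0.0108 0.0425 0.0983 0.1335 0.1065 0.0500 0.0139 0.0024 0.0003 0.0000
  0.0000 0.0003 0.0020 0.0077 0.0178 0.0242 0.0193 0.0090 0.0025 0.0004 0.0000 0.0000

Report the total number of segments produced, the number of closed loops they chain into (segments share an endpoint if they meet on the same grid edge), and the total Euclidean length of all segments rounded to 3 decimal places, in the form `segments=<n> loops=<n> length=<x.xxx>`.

segments=26 loops=1 length=19.182

cell (0,4): code 0100 → (0.919,5.000)–(1.000,4.841)
cell (0,5): code 1100 → (0.931,6.000)–(0.919,5.000)
cell (0,6): code 1000 → (1.000,6.131)–(0.931,6.000)
cell (1,3): code 0100 → (1.640,4.000)–(2.000,3.754)
cell (1,4): code 1110 → (1.000,4.841)–(1.640,4.000)
cell (1,6): code 1101 → (1.694,7.000)–(1.000,6.131)
cell (1,7): code 1000 → (2.000,7.206)–(1.694,7.000)
cell (2,3): code 0110 → (2.000,3.754)–(3.000,3.608)
cell (2,7): code 1001 → (3.000,7.347)–(2.000,7.206)
cell (3,3): code 0110 → (3.000,3.608)–(4.000,3.942)
cell (3,6): code 1011 → (4.000,6.944)–(3.902,7.000)
cell (3,7): code 0001 → (3.902,7.000)–(3.000,7.347)
cell (4,3): code 0010 → (4.000,3.942)–(4.151,4.000)
cell (4,4): code 0111 → (4.151,4.000)–(5.000,4.519)
cell (4,6): code 1001 → (5.000,6.170)–(4.000,6.944)
cell (5,4): code 0110 → (5.000,4.519)–(6.000,4.158)
cell (5,6): code 1001 → (6.000,6.189)–(5.000,6.170)
cell (6,3): code 0100 → (6.312,4.000)–(7.000,3.819)
cell (6,4): code 1110 → (6.000,4.158)–(6.312,4.000)
cell (6,6): code 1001 → (7.000,6.369)–(6.000,6.189)
cell (7,3): code 0010 → (7.000,3.819)–(7.624,4.000)
cell (7,4): code 0111 → (7.624,4.000)–(8.000,4.201)
cell (7,6): code 1001 → (8.000,6.031)–(7.000,6.369)
cell (8,4): code 0010 → (8.000,4.201)–(8.437,5.000)
cell (8,5): code 0011 → (8.437,5.000)–(8.033,6.000)
cell (8,6): code 0001 → (8.033,6.000)–(8.000,6.031)
total: 26 segments, chained into 1 closed loop(s), length Σ = 19.182276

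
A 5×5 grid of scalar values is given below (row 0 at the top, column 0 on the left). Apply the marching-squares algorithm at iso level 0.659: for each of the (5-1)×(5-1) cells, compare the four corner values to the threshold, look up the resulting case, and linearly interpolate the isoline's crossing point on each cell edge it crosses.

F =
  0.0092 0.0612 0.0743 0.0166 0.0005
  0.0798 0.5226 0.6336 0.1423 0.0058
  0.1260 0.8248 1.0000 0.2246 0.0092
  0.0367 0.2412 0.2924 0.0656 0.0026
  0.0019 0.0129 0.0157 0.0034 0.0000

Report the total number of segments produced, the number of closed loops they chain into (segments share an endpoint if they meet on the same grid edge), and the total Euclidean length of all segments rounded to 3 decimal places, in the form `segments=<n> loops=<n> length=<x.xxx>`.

segments=6 loops=1 length=4.740

cell (1,0): code 0100 → (1.451,1.000)–(2.000,0.763)
cell (1,1): code 1100 → (1.069,2.000)–(1.451,1.000)
cell (1,2): code 1000 → (2.000,2.440)–(1.069,2.000)
cell (2,0): code 0010 → (2.000,0.763)–(2.284,1.000)
cell (2,1): code 0011 → (2.284,1.000)–(2.482,2.000)
cell (2,2): code 0001 → (2.482,2.000)–(2.000,2.440)
total: 6 segments, chained into 1 closed loop(s), length Σ = 4.739518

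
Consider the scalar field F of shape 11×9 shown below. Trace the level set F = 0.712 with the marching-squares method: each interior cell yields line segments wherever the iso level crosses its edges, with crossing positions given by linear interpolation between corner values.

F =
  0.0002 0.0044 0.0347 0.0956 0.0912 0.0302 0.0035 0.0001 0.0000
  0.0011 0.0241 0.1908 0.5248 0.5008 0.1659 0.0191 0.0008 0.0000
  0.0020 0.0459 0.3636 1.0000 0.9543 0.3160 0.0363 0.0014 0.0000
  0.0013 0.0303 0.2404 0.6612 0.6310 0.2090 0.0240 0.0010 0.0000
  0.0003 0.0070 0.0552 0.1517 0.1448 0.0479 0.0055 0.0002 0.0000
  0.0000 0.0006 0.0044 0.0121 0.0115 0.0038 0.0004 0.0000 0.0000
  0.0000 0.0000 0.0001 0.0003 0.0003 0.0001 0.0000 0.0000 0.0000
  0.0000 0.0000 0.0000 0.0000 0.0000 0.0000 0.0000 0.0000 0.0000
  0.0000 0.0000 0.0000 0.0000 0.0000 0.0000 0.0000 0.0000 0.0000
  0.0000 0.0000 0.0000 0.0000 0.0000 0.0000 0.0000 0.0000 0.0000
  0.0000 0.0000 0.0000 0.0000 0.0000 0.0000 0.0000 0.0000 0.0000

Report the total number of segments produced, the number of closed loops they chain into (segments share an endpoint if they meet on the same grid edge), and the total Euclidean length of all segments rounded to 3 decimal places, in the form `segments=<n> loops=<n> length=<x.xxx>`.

cell (1,2): code 0100 → (1.394,3.000)–(2.000,2.547)
cell (1,3): code 1100 → (1.466,4.000)–(1.394,3.000)
cell (1,4): code 1000 → (2.000,4.380)–(1.466,4.000)
cell (2,2): code 0010 → (2.000,2.547)–(2.850,3.000)
cell (2,3): code 0011 → (2.850,3.000)–(2.749,4.000)
cell (2,4): code 0001 → (2.749,4.000)–(2.000,4.380)
total: 6 segments, chained into 1 closed loop(s), length Σ = 5.222533

segments=6 loops=1 length=5.223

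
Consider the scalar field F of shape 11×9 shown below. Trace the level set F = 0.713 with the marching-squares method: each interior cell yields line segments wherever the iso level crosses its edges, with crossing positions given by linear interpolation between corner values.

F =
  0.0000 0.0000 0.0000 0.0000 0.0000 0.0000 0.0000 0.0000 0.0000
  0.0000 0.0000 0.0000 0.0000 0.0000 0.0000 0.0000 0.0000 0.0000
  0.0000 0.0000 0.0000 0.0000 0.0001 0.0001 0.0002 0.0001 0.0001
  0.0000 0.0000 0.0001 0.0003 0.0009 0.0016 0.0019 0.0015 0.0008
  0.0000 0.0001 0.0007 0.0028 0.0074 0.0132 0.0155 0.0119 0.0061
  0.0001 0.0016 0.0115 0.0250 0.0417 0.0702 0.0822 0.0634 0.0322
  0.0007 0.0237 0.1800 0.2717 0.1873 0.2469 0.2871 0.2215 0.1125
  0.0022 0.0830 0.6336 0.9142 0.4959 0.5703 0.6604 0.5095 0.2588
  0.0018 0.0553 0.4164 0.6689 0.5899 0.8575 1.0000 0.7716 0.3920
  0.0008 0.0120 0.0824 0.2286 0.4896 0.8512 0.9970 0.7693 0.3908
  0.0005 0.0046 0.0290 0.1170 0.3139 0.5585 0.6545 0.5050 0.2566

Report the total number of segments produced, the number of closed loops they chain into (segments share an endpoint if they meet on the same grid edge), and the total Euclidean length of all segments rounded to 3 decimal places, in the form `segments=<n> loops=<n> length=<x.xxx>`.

segments=14 loops=2 length=11.757

cell (6,2): code 0100 → (6.687,3.000)–(7.000,2.283)
cell (6,3): code 1000 → (7.000,3.481)–(6.687,3.000)
cell (7,2): code 0010 → (7.000,2.283)–(7.820,3.000)
cell (7,3): code 0001 → (7.820,3.000)–(7.000,3.481)
cell (7,4): code 0100 → (7.497,5.000)–(8.000,4.460)
cell (7,5): code 1100 → (7.155,6.000)–(7.497,5.000)
cell (7,6): code 1100 → (7.776,7.000)–(7.155,6.000)
cell (7,7): code 1000 → (8.000,7.154)–(7.776,7.000)
cell (8,4): code 0110 → (8.000,4.460)–(9.000,4.618)
cell (8,7): code 1001 → (9.000,7.149)–(8.000,7.154)
cell (9,4): code 0010 → (9.000,4.618)–(9.472,5.000)
cell (9,5): code 0011 → (9.472,5.000)–(9.829,6.000)
cell (9,6): code 0011 → (9.829,6.000)–(9.213,7.000)
cell (9,7): code 0001 → (9.213,7.000)–(9.000,7.149)
total: 14 segments, chained into 2 closed loop(s), length Σ = 11.756787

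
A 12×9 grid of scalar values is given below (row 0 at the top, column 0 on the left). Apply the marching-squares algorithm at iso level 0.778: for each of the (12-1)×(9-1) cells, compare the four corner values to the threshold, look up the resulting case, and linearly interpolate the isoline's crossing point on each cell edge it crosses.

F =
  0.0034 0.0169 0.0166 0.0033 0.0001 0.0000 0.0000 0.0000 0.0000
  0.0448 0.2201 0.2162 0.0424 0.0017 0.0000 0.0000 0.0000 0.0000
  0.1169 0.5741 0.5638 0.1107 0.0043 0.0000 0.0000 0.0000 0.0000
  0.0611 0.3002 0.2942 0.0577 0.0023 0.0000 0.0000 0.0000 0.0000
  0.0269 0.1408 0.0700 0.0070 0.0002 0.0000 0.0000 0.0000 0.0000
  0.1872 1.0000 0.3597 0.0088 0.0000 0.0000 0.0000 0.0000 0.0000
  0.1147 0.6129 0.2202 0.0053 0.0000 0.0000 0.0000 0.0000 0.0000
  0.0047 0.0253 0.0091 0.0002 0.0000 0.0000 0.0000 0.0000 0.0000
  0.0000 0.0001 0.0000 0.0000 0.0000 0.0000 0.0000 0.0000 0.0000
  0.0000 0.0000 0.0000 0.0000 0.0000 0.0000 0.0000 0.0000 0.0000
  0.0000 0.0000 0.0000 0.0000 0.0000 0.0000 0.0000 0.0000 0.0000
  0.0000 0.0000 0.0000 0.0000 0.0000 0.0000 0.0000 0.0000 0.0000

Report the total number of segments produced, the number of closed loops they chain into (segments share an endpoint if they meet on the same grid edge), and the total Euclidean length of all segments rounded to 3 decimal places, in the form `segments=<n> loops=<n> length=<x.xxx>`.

segments=4 loops=1 length=2.114

cell (4,0): code 0100 → (4.742,1.000)–(5.000,0.727)
cell (4,1): code 1000 → (5.000,1.347)–(4.742,1.000)
cell (5,0): code 0010 → (5.000,0.727)–(5.573,1.000)
cell (5,1): code 0001 → (5.573,1.000)–(5.000,1.347)
total: 4 segments, chained into 1 closed loop(s), length Σ = 2.113747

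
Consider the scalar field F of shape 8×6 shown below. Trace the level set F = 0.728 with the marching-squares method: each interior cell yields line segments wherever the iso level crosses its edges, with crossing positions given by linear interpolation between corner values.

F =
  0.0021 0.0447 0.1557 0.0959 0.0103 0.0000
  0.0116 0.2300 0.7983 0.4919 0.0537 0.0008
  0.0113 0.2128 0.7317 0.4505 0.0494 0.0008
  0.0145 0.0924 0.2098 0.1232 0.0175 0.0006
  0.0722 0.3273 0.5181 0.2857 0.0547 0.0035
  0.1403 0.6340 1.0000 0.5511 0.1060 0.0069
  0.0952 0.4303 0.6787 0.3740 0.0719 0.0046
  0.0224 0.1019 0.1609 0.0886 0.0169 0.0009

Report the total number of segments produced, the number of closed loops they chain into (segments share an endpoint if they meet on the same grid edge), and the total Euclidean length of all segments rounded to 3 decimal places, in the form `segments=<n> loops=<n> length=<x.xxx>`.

cell (0,1): code 0100 → (0.891,2.000)–(1.000,1.876)
cell (0,2): code 1000 → (1.000,2.229)–(0.891,2.000)
cell (1,1): code 0110 → (1.000,1.876)–(2.000,1.993)
cell (1,2): code 1001 → (2.000,2.013)–(1.000,2.229)
cell (2,1): code 0010 → (2.000,1.993)–(2.007,2.000)
cell (2,2): code 0001 → (2.007,2.000)–(2.000,2.013)
cell (4,1): code 0100 → (4.436,2.000)–(5.000,1.257)
cell (4,2): code 1000 → (5.000,2.606)–(4.436,2.000)
cell (5,1): code 0010 → (5.000,1.257)–(5.847,2.000)
cell (5,2): code 0001 → (5.847,2.000)–(5.000,2.606)
total: 10 segments, chained into 2 closed loop(s), length Σ = 6.403064

segments=10 loops=2 length=6.403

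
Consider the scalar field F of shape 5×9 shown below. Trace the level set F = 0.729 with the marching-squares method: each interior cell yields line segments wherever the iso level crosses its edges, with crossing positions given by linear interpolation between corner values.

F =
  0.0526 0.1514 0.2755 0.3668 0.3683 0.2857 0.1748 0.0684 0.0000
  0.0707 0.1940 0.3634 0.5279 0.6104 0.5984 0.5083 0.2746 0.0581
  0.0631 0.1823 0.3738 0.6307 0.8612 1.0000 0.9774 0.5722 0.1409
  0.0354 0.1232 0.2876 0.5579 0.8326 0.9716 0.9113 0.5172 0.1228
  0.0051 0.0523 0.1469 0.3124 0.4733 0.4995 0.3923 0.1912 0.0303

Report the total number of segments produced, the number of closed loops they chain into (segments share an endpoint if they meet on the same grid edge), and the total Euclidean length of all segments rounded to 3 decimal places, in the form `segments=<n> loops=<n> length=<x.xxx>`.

cell (1,3): code 0100 → (1.473,4.000)–(2.000,3.426)
cell (1,4): code 1100 → (1.325,5.000)–(1.473,4.000)
cell (1,5): code 1100 → (1.470,6.000)–(1.325,5.000)
cell (1,6): code 1000 → (2.000,6.613)–(1.470,6.000)
cell (2,3): code 0110 → (2.000,3.426)–(3.000,3.623)
cell (2,6): code 1001 → (3.000,6.463)–(2.000,6.613)
cell (3,3): code 0010 → (3.000,3.623)–(3.288,4.000)
cell (3,4): code 0011 → (3.288,4.000)–(3.514,5.000)
cell (3,5): code 0011 → (3.514,5.000)–(3.351,6.000)
cell (3,6): code 0001 → (3.351,6.000)–(3.000,6.463)
total: 10 segments, chained into 1 closed loop(s), length Σ = 8.734544

segments=10 loops=1 length=8.735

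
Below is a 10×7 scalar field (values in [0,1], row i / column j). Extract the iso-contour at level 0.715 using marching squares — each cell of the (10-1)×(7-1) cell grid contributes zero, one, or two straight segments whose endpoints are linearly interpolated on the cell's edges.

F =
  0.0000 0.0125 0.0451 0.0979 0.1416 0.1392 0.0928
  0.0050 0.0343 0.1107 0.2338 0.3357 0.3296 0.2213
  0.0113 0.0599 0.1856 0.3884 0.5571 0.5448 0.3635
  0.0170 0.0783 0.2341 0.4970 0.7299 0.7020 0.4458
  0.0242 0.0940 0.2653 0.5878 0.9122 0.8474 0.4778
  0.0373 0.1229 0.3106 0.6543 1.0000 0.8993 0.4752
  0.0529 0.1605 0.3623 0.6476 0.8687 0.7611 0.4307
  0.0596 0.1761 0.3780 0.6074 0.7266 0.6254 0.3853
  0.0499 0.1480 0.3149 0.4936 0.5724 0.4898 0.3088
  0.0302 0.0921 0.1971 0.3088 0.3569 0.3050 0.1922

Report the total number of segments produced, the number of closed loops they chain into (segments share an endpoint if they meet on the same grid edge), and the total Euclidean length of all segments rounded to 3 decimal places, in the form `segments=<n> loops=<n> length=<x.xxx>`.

segments=14 loops=1 length=10.214

cell (2,3): code 0100 → (2.914,4.000)–(3.000,3.936)
cell (2,4): code 1000 → (3.000,4.534)–(2.914,4.000)
cell (3,3): code 0110 → (3.000,3.936)–(4.000,3.392)
cell (3,4): code 1101 → (3.089,5.000)–(3.000,4.534)
cell (3,5): code 1000 → (4.000,5.358)–(3.089,5.000)
cell (4,3): code 0110 → (4.000,3.392)–(5.000,3.176)
cell (4,5): code 1001 → (5.000,5.435)–(4.000,5.358)
cell (5,3): code 0110 → (5.000,3.176)–(6.000,3.305)
cell (5,5): code 1001 → (6.000,5.140)–(5.000,5.435)
cell (6,3): code 0110 → (6.000,3.305)–(7.000,3.903)
cell (6,4): code 1011 → (7.000,4.115)–(6.340,5.000)
cell (6,5): code 0001 → (6.340,5.000)–(6.000,5.140)
cell (7,3): code 0010 → (7.000,3.903)–(7.075,4.000)
cell (7,4): code 0001 → (7.075,4.000)–(7.000,4.115)
total: 14 segments, chained into 1 closed loop(s), length Σ = 10.213594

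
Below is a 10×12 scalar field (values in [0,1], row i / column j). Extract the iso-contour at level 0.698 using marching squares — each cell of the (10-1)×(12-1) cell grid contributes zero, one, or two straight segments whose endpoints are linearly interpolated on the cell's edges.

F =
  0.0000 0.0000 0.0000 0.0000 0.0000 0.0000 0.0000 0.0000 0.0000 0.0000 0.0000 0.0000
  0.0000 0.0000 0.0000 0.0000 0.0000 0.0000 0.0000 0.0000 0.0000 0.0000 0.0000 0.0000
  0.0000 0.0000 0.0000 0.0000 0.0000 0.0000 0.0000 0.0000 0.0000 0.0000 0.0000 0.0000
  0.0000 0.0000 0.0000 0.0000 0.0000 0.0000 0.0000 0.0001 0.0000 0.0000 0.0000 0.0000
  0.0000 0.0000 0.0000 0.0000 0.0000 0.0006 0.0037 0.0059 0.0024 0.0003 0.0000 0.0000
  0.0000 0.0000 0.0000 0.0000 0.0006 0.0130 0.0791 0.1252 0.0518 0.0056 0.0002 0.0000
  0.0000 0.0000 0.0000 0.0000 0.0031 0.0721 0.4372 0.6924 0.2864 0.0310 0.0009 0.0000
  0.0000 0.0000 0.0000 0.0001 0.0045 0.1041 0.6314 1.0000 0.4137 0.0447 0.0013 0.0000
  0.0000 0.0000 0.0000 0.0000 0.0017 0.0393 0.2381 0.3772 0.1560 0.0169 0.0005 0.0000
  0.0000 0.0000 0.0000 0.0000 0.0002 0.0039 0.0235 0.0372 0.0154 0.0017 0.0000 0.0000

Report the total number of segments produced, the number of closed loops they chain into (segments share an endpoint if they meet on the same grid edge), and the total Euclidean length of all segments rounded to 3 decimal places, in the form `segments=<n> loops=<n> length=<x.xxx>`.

cell (6,6): code 0100 → (6.018,7.000)–(7.000,6.181)
cell (6,7): code 1000 → (7.000,7.515)–(6.018,7.000)
cell (7,6): code 0010 → (7.000,6.181)–(7.485,7.000)
cell (7,7): code 0001 → (7.485,7.000)–(7.000,7.515)
total: 4 segments, chained into 1 closed loop(s), length Σ = 4.046949

segments=4 loops=1 length=4.047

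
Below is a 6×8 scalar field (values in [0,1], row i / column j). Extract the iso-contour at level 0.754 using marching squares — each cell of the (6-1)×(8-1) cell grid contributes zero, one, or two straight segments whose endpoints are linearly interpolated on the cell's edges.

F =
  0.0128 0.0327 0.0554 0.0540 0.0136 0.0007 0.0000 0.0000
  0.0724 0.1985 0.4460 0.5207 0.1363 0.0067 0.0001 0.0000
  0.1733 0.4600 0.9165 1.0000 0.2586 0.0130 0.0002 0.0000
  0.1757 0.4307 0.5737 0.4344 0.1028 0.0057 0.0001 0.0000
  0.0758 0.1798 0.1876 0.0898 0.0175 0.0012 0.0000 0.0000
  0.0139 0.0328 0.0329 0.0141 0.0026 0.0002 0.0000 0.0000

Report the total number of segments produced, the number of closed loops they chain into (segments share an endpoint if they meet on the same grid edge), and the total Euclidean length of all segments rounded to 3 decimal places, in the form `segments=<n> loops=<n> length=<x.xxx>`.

cell (1,1): code 0100 → (1.655,2.000)–(2.000,1.644)
cell (1,2): code 1100 → (1.487,3.000)–(1.655,2.000)
cell (1,3): code 1000 → (2.000,3.332)–(1.487,3.000)
cell (2,1): code 0010 → (2.000,1.644)–(2.474,2.000)
cell (2,2): code 0011 → (2.474,2.000)–(2.435,3.000)
cell (2,3): code 0001 → (2.435,3.000)–(2.000,3.332)
total: 6 segments, chained into 1 closed loop(s), length Σ = 4.261763

segments=6 loops=1 length=4.262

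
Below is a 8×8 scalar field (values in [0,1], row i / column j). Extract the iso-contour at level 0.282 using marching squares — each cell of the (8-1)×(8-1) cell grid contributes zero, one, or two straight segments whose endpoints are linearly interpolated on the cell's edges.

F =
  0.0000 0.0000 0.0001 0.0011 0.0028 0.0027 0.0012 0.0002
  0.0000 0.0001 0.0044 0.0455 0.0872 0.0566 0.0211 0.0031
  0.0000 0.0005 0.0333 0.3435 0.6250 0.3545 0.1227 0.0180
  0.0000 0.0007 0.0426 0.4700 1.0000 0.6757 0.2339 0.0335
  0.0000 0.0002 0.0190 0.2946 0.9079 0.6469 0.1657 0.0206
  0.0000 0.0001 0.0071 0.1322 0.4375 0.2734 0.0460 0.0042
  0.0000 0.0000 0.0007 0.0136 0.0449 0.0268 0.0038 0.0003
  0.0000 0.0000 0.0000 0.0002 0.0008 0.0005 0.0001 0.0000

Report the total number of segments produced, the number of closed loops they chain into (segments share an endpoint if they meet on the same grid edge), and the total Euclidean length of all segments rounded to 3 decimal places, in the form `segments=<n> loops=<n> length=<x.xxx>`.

cell (1,2): code 0100 → (1.794,3.000)–(2.000,2.802)
cell (1,3): code 1100 → (1.362,4.000)–(1.794,3.000)
cell (1,4): code 1100 → (1.757,5.000)–(1.362,4.000)
cell (1,5): code 1000 → (2.000,5.313)–(1.757,5.000)
cell (2,2): code 0110 → (2.000,2.802)–(3.000,2.560)
cell (2,5): code 1001 → (3.000,5.891)–(2.000,5.313)
cell (3,2): code 0110 → (3.000,2.560)–(4.000,2.954)
cell (3,5): code 1001 → (4.000,5.758)–(3.000,5.891)
cell (4,2): code 0010 → (4.000,2.954)–(4.078,3.000)
cell (4,3): code 0111 → (4.078,3.000)–(5.000,3.491)
cell (4,4): code 1011 → (5.000,4.948)–(4.977,5.000)
cell (4,5): code 0001 → (4.977,5.000)–(4.000,5.758)
cell (5,3): code 0010 → (5.000,3.491)–(5.396,4.000)
cell (5,4): code 0001 → (5.396,4.000)–(5.000,4.948)
total: 14 segments, chained into 1 closed loop(s), length Σ = 11.215252

segments=14 loops=1 length=11.215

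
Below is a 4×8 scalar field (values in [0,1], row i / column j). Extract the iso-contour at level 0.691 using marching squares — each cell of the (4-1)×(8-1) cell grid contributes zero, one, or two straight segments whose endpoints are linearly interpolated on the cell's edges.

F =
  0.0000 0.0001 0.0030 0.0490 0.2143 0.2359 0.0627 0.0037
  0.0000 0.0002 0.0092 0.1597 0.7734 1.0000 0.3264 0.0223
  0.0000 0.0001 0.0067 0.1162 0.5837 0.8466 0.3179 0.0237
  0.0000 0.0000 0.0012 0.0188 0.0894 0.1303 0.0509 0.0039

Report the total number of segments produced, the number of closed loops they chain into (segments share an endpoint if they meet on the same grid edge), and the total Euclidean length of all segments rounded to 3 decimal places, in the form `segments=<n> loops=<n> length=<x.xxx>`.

cell (0,3): code 0100 → (0.853,4.000)–(1.000,3.866)
cell (0,4): code 1100 → (0.596,5.000)–(0.853,4.000)
cell (0,5): code 1000 → (1.000,5.459)–(0.596,5.000)
cell (1,3): code 0010 → (1.000,3.866)–(1.434,4.000)
cell (1,4): code 0111 → (1.434,4.000)–(2.000,4.408)
cell (1,5): code 1001 → (2.000,5.294)–(1.000,5.459)
cell (2,4): code 0010 → (2.000,4.408)–(2.217,5.000)
cell (2,5): code 0001 → (2.217,5.000)–(2.000,5.294)
total: 8 segments, chained into 1 closed loop(s), length Σ = 5.005242

segments=8 loops=1 length=5.005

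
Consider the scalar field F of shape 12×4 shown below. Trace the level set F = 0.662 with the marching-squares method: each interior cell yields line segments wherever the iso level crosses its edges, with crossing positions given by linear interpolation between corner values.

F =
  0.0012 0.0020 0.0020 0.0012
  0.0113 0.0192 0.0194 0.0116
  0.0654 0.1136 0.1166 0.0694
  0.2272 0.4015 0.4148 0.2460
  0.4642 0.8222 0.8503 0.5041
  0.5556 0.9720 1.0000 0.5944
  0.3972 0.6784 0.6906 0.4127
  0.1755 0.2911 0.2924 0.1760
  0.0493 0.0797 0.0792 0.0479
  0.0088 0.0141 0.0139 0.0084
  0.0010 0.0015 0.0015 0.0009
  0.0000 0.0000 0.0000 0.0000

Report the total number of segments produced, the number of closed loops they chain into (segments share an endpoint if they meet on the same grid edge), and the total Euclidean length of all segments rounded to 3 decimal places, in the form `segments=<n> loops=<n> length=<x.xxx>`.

cell (3,0): code 0100 → (3.619,1.000)–(4.000,0.553)
cell (3,1): code 1100 → (3.568,2.000)–(3.619,1.000)
cell (3,2): code 1000 → (4.000,2.544)–(3.568,2.000)
cell (4,0): code 0110 → (4.000,0.553)–(5.000,0.256)
cell (4,2): code 1001 → (5.000,2.833)–(4.000,2.544)
cell (5,0): code 0110 → (5.000,0.256)–(6.000,0.942)
cell (5,2): code 1001 → (6.000,2.103)–(5.000,2.833)
cell (6,0): code 0010 → (6.000,0.942)–(6.042,1.000)
cell (6,1): code 0011 → (6.042,1.000)–(6.072,2.000)
cell (6,2): code 0001 → (6.072,2.000)–(6.000,2.103)
total: 10 segments, chained into 1 closed loop(s), length Σ = 8.017070

segments=10 loops=1 length=8.017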